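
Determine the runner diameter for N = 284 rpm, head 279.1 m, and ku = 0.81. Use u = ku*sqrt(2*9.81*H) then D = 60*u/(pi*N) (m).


u = 0.81 * sqrt(2*9.81*279.1) = 59.9397 m/s
D = 60 * 59.9397 / (pi * 284) = 4.0309 m


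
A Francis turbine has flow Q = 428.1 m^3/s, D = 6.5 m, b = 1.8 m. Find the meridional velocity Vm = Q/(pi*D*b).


Vm = 428.1 / (pi * 6.5 * 1.8) = 11.6469 m/s


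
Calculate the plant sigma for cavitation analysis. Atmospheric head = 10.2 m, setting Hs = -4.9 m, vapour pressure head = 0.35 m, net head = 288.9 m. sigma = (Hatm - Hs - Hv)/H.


sigma = (10.2 - (-4.9) - 0.35) / 288.9 = 0.0511


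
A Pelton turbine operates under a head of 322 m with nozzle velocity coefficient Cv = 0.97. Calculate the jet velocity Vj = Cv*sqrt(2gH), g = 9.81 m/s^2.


Vj = 0.97 * sqrt(2*9.81*322) = 77.0991 m/s


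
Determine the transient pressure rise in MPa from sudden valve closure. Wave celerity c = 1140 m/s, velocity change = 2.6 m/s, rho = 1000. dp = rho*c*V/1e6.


dp = 1000 * 1140 * 2.6 / 1e6 = 2.9640 MPa


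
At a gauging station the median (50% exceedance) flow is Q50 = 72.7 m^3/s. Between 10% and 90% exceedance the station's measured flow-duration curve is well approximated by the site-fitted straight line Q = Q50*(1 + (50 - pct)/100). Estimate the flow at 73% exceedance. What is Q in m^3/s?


Q = 72.7 * (1 + (50 - 73)/100) = 55.9790 m^3/s


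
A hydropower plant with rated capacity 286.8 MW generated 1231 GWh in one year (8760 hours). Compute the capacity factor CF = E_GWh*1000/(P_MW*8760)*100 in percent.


CF = 1231 * 1000 / (286.8 * 8760) * 100 = 48.9976 %


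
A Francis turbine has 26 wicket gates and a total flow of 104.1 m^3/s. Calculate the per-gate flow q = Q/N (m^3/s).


q = 104.1 / 26 = 4.0038 m^3/s


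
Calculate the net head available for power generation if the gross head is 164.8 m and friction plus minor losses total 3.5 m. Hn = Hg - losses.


Hn = 164.8 - 3.5 = 161.3000 m


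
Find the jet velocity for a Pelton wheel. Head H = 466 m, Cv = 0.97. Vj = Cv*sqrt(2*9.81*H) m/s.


Vj = 0.97 * sqrt(2*9.81*466) = 92.7501 m/s


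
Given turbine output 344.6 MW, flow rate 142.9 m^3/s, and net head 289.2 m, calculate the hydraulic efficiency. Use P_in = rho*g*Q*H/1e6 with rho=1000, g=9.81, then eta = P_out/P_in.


P_in = 1000 * 9.81 * 142.9 * 289.2 / 1e6 = 405.4147 MW
eta = 344.6 / 405.4147 = 0.8500


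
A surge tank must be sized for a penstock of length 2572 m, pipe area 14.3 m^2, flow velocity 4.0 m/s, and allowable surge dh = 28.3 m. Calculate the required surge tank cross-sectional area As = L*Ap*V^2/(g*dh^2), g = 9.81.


As = 2572 * 14.3 * 4.0^2 / (9.81 * 28.3^2) = 74.9006 m^2


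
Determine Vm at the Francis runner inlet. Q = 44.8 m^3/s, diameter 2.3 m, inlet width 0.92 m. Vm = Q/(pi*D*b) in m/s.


Vm = 44.8 / (pi * 2.3 * 0.92) = 6.7393 m/s


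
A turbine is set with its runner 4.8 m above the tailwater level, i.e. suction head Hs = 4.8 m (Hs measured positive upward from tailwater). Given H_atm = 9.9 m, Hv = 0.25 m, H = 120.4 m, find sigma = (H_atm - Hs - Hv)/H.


sigma = (9.9 - 4.8 - 0.25) / 120.4 = 0.0403


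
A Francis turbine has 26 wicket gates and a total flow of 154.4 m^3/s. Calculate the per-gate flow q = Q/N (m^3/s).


q = 154.4 / 26 = 5.9385 m^3/s


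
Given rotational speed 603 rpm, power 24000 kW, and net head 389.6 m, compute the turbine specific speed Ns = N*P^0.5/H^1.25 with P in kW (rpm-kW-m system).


Ns = 603 * 24000^0.5 / 389.6^1.25 = 53.9696


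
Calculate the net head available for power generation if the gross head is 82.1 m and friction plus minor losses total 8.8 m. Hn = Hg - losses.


Hn = 82.1 - 8.8 = 73.3000 m


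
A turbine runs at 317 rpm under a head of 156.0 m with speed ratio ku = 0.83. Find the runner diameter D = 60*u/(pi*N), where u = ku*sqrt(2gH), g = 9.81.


u = 0.83 * sqrt(2*9.81*156.0) = 45.9187 m/s
D = 60 * 45.9187 / (pi * 317) = 2.7665 m


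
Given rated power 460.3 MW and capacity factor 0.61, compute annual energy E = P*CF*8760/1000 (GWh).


E = 460.3 * 0.61 * 8760 / 1000 = 2459.6591 GWh


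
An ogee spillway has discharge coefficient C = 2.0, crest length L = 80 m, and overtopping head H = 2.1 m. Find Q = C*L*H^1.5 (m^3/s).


Q = 2.0 * 80 * 2.1^1.5 = 486.9103 m^3/s


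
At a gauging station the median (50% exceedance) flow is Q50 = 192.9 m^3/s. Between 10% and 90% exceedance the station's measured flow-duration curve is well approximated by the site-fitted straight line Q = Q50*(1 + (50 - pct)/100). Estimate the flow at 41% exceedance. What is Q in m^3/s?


Q = 192.9 * (1 + (50 - 41)/100) = 210.2610 m^3/s


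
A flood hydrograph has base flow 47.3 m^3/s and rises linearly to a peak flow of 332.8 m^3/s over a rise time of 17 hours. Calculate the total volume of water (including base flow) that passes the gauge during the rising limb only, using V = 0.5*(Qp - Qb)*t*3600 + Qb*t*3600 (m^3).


V = 0.5*(332.8 - 47.3)*17*3600 + 47.3*17*3600 = 1.1631e+07 m^3


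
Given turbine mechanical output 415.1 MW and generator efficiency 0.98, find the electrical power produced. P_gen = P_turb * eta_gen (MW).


P_gen = 415.1 * 0.98 = 406.7980 MW


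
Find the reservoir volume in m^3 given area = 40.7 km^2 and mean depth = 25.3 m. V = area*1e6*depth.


V = 40.7 * 1e6 * 25.3 = 1.0297e+09 m^3


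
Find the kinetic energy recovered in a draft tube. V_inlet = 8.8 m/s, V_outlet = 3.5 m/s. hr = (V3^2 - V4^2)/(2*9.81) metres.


hr = (8.8^2 - 3.5^2) / (2*9.81) = 3.3226 m


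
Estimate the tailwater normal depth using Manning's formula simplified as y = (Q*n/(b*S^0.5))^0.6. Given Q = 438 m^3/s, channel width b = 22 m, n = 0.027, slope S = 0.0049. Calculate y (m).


y = (438 * 0.027 / (22 * 0.0049^0.5))^0.6 = 3.3977 m


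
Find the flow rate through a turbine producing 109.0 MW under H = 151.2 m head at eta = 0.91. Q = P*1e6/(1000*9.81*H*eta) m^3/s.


Q = 109.0 * 1e6 / (1000 * 9.81 * 151.2 * 0.91) = 80.7540 m^3/s


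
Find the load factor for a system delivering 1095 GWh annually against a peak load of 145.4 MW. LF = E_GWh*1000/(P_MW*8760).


LF = 1095 * 1000 / (145.4 * 8760) = 0.8597


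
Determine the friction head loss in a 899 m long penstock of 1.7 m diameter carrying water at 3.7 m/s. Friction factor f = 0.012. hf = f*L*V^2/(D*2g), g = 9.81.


hf = 0.012 * 899 * 3.7^2 / (1.7 * 2 * 9.81) = 4.4279 m


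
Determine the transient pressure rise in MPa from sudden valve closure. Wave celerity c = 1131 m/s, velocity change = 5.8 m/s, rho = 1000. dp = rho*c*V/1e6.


dp = 1000 * 1131 * 5.8 / 1e6 = 6.5598 MPa


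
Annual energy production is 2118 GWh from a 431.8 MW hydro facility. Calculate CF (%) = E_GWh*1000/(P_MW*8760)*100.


CF = 2118 * 1000 / (431.8 * 8760) * 100 = 55.9937 %


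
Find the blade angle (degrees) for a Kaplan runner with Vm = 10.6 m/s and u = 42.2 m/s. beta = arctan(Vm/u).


beta = arctan(10.6 / 42.2) = 14.1001 degrees


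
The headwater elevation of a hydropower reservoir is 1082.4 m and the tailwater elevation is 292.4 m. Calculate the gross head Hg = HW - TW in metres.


Hg = 1082.4 - 292.4 = 790.0000 m


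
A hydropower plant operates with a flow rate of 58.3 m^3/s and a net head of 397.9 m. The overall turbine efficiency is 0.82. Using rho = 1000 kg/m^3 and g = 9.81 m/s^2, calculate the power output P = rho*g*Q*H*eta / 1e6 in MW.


P = 1000 * 9.81 * 58.3 * 397.9 * 0.82 / 1e6 = 186.6059 MW


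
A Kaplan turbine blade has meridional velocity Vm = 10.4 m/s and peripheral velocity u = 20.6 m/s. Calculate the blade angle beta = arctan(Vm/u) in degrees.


beta = arctan(10.4 / 20.6) = 26.7871 degrees


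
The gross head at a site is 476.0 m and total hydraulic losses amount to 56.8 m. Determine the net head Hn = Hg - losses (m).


Hn = 476.0 - 56.8 = 419.2000 m


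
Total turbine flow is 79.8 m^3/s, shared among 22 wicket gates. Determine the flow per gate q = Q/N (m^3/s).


q = 79.8 / 22 = 3.6273 m^3/s


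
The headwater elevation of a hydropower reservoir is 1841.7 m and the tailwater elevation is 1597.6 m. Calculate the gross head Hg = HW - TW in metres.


Hg = 1841.7 - 1597.6 = 244.1000 m


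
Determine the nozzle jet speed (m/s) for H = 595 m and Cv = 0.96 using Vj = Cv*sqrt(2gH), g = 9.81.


Vj = 0.96 * sqrt(2*9.81*595) = 103.7240 m/s


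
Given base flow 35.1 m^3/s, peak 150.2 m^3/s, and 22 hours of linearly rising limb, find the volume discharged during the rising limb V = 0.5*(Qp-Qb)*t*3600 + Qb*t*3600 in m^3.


V = 0.5*(150.2 - 35.1)*22*3600 + 35.1*22*3600 = 7.3379e+06 m^3


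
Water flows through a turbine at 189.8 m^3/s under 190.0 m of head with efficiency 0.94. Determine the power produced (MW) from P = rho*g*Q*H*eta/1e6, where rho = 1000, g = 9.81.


P = 1000 * 9.81 * 189.8 * 190.0 * 0.94 / 1e6 = 332.5421 MW


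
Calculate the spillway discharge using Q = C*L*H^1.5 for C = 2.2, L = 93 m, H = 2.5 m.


Q = 2.2 * 93 * 2.5^1.5 = 808.7525 m^3/s


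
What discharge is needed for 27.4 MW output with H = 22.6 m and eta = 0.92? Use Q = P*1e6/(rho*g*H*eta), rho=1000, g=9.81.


Q = 27.4 * 1e6 / (1000 * 9.81 * 22.6 * 0.92) = 134.3338 m^3/s


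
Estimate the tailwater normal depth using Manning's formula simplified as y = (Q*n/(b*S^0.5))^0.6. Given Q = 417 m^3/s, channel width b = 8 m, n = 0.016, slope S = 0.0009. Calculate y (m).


y = (417 * 0.016 / (8 * 0.0009^0.5))^0.6 = 7.3524 m


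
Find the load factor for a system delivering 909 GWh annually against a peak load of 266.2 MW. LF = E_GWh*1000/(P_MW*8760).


LF = 909 * 1000 / (266.2 * 8760) = 0.3898


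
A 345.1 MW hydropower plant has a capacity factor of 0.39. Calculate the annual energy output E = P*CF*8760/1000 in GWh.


E = 345.1 * 0.39 * 8760 / 1000 = 1178.9996 GWh


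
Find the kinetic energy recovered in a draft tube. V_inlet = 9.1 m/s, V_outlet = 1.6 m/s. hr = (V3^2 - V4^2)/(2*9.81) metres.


hr = (9.1^2 - 1.6^2) / (2*9.81) = 4.0902 m


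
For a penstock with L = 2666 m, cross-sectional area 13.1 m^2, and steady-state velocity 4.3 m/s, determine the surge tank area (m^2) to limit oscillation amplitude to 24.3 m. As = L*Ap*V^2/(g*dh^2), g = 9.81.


As = 2666 * 13.1 * 4.3^2 / (9.81 * 24.3^2) = 111.4774 m^2


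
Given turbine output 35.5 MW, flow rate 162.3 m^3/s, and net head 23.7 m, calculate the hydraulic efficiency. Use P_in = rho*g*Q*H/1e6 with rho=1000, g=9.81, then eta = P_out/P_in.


P_in = 1000 * 9.81 * 162.3 * 23.7 / 1e6 = 37.7343 MW
eta = 35.5 / 37.7343 = 0.9408


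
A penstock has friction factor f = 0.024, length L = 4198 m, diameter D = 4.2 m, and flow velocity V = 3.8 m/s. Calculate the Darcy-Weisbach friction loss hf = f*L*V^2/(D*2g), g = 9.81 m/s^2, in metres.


hf = 0.024 * 4198 * 3.8^2 / (4.2 * 2 * 9.81) = 17.6552 m


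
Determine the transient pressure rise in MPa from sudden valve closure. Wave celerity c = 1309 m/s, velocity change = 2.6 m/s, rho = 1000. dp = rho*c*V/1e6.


dp = 1000 * 1309 * 2.6 / 1e6 = 3.4034 MPa


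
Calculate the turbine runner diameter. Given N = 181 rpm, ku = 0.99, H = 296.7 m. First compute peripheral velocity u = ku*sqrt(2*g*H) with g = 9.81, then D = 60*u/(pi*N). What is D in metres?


u = 0.99 * sqrt(2*9.81*296.7) = 75.5342 m/s
D = 60 * 75.5342 / (pi * 181) = 7.9701 m


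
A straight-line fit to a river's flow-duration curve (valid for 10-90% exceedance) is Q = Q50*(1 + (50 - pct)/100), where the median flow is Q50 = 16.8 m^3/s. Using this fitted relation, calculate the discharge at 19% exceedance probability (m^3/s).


Q = 16.8 * (1 + (50 - 19)/100) = 22.0080 m^3/s


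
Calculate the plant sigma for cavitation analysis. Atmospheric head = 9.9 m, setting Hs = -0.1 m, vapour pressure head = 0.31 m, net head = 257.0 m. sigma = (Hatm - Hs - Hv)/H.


sigma = (9.9 - (-0.1) - 0.31) / 257.0 = 0.0377


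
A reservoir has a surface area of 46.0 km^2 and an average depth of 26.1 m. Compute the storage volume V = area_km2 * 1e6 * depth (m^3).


V = 46.0 * 1e6 * 26.1 = 1.2006e+09 m^3


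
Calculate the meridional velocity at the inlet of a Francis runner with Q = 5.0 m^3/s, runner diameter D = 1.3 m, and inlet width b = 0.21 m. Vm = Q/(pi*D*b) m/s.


Vm = 5.0 / (pi * 1.3 * 0.21) = 5.8299 m/s


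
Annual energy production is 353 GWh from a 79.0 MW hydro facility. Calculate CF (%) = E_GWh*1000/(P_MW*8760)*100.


CF = 353 * 1000 / (79.0 * 8760) * 100 = 51.0086 %


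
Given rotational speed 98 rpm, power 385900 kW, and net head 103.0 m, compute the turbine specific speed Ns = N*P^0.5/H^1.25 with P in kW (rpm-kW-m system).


Ns = 98 * 385900^0.5 / 103.0^1.25 = 185.5312


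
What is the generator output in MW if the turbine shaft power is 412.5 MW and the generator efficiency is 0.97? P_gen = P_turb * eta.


P_gen = 412.5 * 0.97 = 400.1250 MW


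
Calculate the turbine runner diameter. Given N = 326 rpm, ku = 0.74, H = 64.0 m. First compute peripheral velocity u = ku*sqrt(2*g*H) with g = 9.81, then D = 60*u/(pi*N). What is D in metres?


u = 0.74 * sqrt(2*9.81*64.0) = 26.2223 m/s
D = 60 * 26.2223 / (pi * 326) = 1.5362 m


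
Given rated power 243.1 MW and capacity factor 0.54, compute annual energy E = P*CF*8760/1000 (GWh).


E = 243.1 * 0.54 * 8760 / 1000 = 1149.9602 GWh


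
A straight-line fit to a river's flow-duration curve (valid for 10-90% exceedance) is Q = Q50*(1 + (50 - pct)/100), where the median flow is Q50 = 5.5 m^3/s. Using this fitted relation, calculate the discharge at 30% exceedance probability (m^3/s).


Q = 5.5 * (1 + (50 - 30)/100) = 6.6000 m^3/s


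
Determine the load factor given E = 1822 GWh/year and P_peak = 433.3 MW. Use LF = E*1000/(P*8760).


LF = 1822 * 1000 / (433.3 * 8760) = 0.4800


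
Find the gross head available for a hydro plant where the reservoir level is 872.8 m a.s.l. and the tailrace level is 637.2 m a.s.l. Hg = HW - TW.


Hg = 872.8 - 637.2 = 235.6000 m


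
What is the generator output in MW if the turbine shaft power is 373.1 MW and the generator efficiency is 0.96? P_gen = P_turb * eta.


P_gen = 373.1 * 0.96 = 358.1760 MW


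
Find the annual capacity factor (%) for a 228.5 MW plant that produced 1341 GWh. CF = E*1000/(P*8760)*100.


CF = 1341 * 1000 / (228.5 * 8760) * 100 = 66.9944 %


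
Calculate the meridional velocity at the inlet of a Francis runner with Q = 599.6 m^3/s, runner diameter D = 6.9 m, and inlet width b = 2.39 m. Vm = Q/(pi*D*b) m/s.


Vm = 599.6 / (pi * 6.9 * 2.39) = 11.5735 m/s


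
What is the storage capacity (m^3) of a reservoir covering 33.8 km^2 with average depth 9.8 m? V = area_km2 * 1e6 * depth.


V = 33.8 * 1e6 * 9.8 = 3.3124e+08 m^3


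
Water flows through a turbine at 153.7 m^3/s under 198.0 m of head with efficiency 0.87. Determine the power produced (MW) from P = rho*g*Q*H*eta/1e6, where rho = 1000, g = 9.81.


P = 1000 * 9.81 * 153.7 * 198.0 * 0.87 / 1e6 = 259.7331 MW


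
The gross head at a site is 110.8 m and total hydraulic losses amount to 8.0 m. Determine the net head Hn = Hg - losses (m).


Hn = 110.8 - 8.0 = 102.8000 m


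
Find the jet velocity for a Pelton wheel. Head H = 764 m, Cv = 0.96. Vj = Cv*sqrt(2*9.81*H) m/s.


Vj = 0.96 * sqrt(2*9.81*764) = 117.5351 m/s


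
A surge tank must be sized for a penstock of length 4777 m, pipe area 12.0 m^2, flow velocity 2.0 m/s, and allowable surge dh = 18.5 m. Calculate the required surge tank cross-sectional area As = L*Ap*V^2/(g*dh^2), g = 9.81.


As = 4777 * 12.0 * 2.0^2 / (9.81 * 18.5^2) = 68.2942 m^2


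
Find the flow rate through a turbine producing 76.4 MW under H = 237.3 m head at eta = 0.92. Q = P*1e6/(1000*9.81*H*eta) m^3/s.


Q = 76.4 * 1e6 / (1000 * 9.81 * 237.3 * 0.92) = 35.6729 m^3/s


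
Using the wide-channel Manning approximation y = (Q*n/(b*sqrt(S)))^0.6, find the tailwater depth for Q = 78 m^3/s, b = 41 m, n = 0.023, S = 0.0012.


y = (78 * 0.023 / (41 * 0.0012^0.5))^0.6 = 1.1505 m


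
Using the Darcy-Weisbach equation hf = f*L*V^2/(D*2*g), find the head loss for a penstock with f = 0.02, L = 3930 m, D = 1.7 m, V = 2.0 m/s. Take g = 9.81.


hf = 0.02 * 3930 * 2.0^2 / (1.7 * 2 * 9.81) = 9.4262 m


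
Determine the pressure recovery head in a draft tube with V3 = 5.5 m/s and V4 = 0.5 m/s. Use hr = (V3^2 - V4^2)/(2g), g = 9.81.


hr = (5.5^2 - 0.5^2) / (2*9.81) = 1.5291 m


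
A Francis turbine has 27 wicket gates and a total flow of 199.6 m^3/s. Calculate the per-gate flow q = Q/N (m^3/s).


q = 199.6 / 27 = 7.3926 m^3/s


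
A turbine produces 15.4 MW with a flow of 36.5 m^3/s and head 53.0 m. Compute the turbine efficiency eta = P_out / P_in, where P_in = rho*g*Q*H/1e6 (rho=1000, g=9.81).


P_in = 1000 * 9.81 * 36.5 * 53.0 / 1e6 = 18.9774 MW
eta = 15.4 / 18.9774 = 0.8115


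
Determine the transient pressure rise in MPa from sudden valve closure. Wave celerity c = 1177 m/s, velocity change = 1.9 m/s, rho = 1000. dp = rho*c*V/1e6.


dp = 1000 * 1177 * 1.9 / 1e6 = 2.2363 MPa


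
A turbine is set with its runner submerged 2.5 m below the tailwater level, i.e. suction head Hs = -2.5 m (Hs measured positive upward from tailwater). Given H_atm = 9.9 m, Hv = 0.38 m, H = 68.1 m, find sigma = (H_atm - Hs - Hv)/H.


sigma = (9.9 - (-2.5) - 0.38) / 68.1 = 0.1765


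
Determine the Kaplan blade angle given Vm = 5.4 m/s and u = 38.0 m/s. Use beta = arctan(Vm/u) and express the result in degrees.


beta = arctan(5.4 / 38.0) = 8.0879 degrees


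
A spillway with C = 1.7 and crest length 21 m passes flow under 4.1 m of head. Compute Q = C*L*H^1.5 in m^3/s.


Q = 1.7 * 21 * 4.1^1.5 = 296.3767 m^3/s


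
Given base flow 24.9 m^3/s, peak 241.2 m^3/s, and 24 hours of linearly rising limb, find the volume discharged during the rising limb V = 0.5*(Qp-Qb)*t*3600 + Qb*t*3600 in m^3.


V = 0.5*(241.2 - 24.9)*24*3600 + 24.9*24*3600 = 1.1496e+07 m^3


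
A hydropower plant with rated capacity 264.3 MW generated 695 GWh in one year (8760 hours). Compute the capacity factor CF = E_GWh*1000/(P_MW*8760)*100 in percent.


CF = 695 * 1000 / (264.3 * 8760) * 100 = 30.0181 %


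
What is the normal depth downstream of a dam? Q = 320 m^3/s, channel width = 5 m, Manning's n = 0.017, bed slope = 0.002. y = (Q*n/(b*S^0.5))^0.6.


y = (320 * 0.017 / (5 * 0.002^0.5))^0.6 = 6.7869 m


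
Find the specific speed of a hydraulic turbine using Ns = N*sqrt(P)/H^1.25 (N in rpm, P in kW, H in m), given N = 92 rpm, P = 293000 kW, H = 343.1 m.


Ns = 92 * 293000^0.5 / 343.1^1.25 = 33.7245


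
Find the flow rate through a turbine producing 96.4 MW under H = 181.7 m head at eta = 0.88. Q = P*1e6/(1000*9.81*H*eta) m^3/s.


Q = 96.4 * 1e6 / (1000 * 9.81 * 181.7 * 0.88) = 61.4569 m^3/s


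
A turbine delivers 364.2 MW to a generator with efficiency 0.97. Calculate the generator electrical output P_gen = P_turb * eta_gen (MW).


P_gen = 364.2 * 0.97 = 353.2740 MW


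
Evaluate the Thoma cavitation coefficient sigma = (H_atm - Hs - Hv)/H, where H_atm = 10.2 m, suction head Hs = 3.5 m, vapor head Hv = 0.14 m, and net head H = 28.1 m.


sigma = (10.2 - 3.5 - 0.14) / 28.1 = 0.2335


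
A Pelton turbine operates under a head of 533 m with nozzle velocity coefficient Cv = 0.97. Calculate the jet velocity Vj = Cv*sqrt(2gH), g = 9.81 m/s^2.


Vj = 0.97 * sqrt(2*9.81*533) = 99.1939 m/s


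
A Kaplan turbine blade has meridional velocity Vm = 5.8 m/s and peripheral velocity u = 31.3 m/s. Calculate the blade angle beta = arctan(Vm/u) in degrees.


beta = arctan(5.8 / 31.3) = 10.4980 degrees


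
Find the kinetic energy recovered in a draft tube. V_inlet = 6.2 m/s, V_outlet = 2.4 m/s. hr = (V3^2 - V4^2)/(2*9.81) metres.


hr = (6.2^2 - 2.4^2) / (2*9.81) = 1.6656 m


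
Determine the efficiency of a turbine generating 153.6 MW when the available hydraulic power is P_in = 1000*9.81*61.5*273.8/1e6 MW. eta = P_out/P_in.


P_in = 1000 * 9.81 * 61.5 * 273.8 / 1e6 = 165.1876 MW
eta = 153.6 / 165.1876 = 0.9299


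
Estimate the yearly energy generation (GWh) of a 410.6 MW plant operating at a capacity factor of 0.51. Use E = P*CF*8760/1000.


E = 410.6 * 0.51 * 8760 / 1000 = 1834.3966 GWh


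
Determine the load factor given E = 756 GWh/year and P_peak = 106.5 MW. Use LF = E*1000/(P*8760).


LF = 756 * 1000 / (106.5 * 8760) = 0.8103


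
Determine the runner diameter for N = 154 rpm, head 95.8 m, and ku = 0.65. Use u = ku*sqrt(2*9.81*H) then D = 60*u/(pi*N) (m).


u = 0.65 * sqrt(2*9.81*95.8) = 28.1803 m/s
D = 60 * 28.1803 / (pi * 154) = 3.4948 m


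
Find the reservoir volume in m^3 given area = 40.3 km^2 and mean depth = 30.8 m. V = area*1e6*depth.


V = 40.3 * 1e6 * 30.8 = 1.2412e+09 m^3


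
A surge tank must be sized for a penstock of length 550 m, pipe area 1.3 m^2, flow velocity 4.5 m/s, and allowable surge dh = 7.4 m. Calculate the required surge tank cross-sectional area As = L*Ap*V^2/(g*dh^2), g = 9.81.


As = 550 * 1.3 * 4.5^2 / (9.81 * 7.4^2) = 26.9525 m^2


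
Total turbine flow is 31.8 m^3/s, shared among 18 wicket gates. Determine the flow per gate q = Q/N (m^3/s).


q = 31.8 / 18 = 1.7667 m^3/s


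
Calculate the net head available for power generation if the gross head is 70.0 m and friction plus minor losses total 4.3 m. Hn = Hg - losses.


Hn = 70.0 - 4.3 = 65.7000 m


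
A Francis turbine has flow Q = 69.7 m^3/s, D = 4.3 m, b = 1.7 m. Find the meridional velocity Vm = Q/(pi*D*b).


Vm = 69.7 / (pi * 4.3 * 1.7) = 3.0350 m/s


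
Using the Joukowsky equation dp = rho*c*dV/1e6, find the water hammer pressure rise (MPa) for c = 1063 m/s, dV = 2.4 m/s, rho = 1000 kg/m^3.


dp = 1000 * 1063 * 2.4 / 1e6 = 2.5512 MPa


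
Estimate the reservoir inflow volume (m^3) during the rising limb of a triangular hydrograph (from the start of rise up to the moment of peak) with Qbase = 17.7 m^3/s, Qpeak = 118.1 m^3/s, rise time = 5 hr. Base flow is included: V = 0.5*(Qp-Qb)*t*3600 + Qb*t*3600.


V = 0.5*(118.1 - 17.7)*5*3600 + 17.7*5*3600 = 1.2222e+06 m^3


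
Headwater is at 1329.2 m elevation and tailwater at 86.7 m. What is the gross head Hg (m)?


Hg = 1329.2 - 86.7 = 1242.5000 m


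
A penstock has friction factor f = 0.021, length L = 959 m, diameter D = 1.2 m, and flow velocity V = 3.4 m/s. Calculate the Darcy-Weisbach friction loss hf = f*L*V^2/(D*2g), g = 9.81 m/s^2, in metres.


hf = 0.021 * 959 * 3.4^2 / (1.2 * 2 * 9.81) = 9.8882 m


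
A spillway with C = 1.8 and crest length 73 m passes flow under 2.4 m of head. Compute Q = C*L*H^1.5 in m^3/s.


Q = 1.8 * 73 * 2.4^1.5 = 488.5536 m^3/s


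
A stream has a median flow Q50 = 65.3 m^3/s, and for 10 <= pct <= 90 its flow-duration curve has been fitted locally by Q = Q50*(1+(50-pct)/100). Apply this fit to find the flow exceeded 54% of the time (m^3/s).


Q = 65.3 * (1 + (50 - 54)/100) = 62.6880 m^3/s


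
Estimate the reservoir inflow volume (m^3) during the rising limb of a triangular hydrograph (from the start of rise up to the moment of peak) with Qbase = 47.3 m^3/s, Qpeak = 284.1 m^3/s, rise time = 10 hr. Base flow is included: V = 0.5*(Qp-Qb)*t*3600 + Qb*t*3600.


V = 0.5*(284.1 - 47.3)*10*3600 + 47.3*10*3600 = 5.9652e+06 m^3


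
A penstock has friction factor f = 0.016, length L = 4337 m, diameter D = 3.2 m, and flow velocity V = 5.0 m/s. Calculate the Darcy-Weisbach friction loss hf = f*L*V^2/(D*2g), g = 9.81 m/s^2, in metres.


hf = 0.016 * 4337 * 5.0^2 / (3.2 * 2 * 9.81) = 27.6312 m


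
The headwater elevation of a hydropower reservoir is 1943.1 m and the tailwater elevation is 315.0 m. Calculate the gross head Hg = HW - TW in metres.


Hg = 1943.1 - 315.0 = 1628.1000 m


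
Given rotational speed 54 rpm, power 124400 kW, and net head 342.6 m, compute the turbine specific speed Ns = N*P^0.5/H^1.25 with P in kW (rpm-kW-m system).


Ns = 54 * 124400^0.5 / 342.6^1.25 = 12.9217


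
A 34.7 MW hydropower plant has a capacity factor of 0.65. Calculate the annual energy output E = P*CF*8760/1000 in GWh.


E = 34.7 * 0.65 * 8760 / 1000 = 197.5818 GWh


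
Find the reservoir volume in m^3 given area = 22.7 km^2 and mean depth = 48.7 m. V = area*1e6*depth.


V = 22.7 * 1e6 * 48.7 = 1.1055e+09 m^3


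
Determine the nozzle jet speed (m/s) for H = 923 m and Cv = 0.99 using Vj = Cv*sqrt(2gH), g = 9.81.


Vj = 0.99 * sqrt(2*9.81*923) = 133.2249 m/s


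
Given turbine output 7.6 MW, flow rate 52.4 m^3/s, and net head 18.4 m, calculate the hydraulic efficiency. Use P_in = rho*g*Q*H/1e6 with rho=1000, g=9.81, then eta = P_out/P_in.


P_in = 1000 * 9.81 * 52.4 * 18.4 / 1e6 = 9.4584 MW
eta = 7.6 / 9.4584 = 0.8035


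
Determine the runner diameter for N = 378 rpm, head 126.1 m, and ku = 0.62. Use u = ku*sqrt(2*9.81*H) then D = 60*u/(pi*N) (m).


u = 0.62 * sqrt(2*9.81*126.1) = 30.8389 m/s
D = 60 * 30.8389 / (pi * 378) = 1.5581 m


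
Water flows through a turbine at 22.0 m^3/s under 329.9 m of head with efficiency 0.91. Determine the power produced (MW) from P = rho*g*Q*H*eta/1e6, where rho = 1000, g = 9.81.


P = 1000 * 9.81 * 22.0 * 329.9 * 0.91 / 1e6 = 64.7911 MW


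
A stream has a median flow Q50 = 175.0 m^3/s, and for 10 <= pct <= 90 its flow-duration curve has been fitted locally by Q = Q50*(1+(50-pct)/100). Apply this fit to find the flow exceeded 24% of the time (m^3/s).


Q = 175.0 * (1 + (50 - 24)/100) = 220.5000 m^3/s


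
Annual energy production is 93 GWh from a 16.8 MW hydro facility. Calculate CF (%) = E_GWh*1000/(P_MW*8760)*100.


CF = 93 * 1000 / (16.8 * 8760) * 100 = 63.1931 %


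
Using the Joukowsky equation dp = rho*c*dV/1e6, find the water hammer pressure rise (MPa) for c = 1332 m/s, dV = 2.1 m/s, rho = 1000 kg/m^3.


dp = 1000 * 1332 * 2.1 / 1e6 = 2.7972 MPa


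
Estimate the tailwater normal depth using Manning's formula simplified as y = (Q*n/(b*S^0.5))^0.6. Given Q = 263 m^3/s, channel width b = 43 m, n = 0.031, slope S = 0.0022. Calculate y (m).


y = (263 * 0.031 / (43 * 0.0022^0.5))^0.6 = 2.3120 m


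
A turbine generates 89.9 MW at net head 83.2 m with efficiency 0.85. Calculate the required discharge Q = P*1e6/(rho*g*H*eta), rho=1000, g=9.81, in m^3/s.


Q = 89.9 * 1e6 / (1000 * 9.81 * 83.2 * 0.85) = 129.5831 m^3/s


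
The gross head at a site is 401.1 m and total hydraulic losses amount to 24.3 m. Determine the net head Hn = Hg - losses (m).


Hn = 401.1 - 24.3 = 376.8000 m


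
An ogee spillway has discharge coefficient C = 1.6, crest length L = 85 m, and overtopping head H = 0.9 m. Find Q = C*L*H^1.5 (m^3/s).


Q = 1.6 * 85 * 0.9^1.5 = 116.1188 m^3/s


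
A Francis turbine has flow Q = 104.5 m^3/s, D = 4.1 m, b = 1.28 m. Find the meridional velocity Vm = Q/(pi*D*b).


Vm = 104.5 / (pi * 4.1 * 1.28) = 6.3383 m/s


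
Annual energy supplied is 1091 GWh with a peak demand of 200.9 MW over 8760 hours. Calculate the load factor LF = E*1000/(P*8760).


LF = 1091 * 1000 / (200.9 * 8760) = 0.6199


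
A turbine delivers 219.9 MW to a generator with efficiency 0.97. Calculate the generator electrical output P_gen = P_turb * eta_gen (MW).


P_gen = 219.9 * 0.97 = 213.3030 MW


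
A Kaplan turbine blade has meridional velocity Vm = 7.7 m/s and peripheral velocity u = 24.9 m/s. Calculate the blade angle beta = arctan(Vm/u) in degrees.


beta = arctan(7.7 / 24.9) = 17.1835 degrees


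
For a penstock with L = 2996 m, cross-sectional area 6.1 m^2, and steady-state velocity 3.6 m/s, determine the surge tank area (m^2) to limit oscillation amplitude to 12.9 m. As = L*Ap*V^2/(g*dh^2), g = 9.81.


As = 2996 * 6.1 * 3.6^2 / (9.81 * 12.9^2) = 145.0869 m^2


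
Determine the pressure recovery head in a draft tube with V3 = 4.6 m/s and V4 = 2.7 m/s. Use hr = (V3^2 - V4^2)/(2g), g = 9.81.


hr = (4.6^2 - 2.7^2) / (2*9.81) = 0.7069 m


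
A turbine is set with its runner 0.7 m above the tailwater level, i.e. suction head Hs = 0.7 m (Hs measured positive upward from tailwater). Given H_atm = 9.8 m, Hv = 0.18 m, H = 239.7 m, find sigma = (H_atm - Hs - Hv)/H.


sigma = (9.8 - 0.7 - 0.18) / 239.7 = 0.0372


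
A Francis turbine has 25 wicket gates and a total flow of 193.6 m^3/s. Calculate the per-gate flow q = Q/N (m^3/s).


q = 193.6 / 25 = 7.7440 m^3/s


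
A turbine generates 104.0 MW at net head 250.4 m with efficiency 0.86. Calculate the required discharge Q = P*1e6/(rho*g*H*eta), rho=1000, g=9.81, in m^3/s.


Q = 104.0 * 1e6 / (1000 * 9.81 * 250.4 * 0.86) = 49.2302 m^3/s


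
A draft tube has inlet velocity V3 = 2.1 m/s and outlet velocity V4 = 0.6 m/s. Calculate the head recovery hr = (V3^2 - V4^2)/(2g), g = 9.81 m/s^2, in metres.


hr = (2.1^2 - 0.6^2) / (2*9.81) = 0.2064 m


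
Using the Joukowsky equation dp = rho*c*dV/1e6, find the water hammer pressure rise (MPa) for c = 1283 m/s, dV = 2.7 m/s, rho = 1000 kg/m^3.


dp = 1000 * 1283 * 2.7 / 1e6 = 3.4641 MPa


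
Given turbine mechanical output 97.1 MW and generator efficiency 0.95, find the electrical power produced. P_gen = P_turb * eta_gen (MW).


P_gen = 97.1 * 0.95 = 92.2450 MW


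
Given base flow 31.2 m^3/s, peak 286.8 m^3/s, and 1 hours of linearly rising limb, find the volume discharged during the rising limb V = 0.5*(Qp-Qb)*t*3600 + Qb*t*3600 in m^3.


V = 0.5*(286.8 - 31.2)*1*3600 + 31.2*1*3600 = 572400.0000 m^3


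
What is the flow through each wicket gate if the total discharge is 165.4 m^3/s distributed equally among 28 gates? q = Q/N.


q = 165.4 / 28 = 5.9071 m^3/s


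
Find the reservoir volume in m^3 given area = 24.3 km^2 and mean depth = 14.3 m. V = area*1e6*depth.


V = 24.3 * 1e6 * 14.3 = 3.4749e+08 m^3


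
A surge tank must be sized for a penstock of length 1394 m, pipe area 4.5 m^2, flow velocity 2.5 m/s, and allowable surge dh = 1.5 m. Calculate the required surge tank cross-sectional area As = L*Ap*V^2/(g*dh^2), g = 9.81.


As = 1394 * 4.5 * 2.5^2 / (9.81 * 1.5^2) = 1776.2487 m^2


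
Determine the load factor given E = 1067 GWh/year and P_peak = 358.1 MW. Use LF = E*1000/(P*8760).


LF = 1067 * 1000 / (358.1 * 8760) = 0.3401


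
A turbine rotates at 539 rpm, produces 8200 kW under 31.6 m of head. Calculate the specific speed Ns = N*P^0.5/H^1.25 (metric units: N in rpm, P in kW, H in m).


Ns = 539 * 8200^0.5 / 31.6^1.25 = 651.4586


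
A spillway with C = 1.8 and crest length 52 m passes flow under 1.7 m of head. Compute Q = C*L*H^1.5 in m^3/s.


Q = 1.8 * 52 * 1.7^1.5 = 207.4671 m^3/s


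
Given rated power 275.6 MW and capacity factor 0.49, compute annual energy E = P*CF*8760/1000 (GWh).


E = 275.6 * 0.49 * 8760 / 1000 = 1182.9854 GWh


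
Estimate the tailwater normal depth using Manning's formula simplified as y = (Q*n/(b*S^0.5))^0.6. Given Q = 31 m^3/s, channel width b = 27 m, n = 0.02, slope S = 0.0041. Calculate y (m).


y = (31 * 0.02 / (27 * 0.0041^0.5))^0.6 = 0.5405 m


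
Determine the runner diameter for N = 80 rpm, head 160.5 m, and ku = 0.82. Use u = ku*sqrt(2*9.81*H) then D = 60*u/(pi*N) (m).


u = 0.82 * sqrt(2*9.81*160.5) = 46.0152 m/s
D = 60 * 46.0152 / (pi * 80) = 10.9853 m


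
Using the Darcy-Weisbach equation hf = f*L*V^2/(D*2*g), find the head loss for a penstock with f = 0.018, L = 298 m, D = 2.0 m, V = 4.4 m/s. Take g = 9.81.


hf = 0.018 * 298 * 4.4^2 / (2.0 * 2 * 9.81) = 2.6465 m


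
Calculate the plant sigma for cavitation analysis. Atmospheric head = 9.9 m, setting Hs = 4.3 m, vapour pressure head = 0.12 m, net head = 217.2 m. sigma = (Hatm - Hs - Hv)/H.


sigma = (9.9 - 4.3 - 0.12) / 217.2 = 0.0252


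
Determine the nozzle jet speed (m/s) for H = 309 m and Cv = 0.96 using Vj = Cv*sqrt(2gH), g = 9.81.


Vj = 0.96 * sqrt(2*9.81*309) = 74.7481 m/s


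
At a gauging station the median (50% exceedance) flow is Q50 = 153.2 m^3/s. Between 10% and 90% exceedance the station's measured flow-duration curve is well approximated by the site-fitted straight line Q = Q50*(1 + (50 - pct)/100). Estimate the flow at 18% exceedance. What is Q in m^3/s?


Q = 153.2 * (1 + (50 - 18)/100) = 202.2240 m^3/s


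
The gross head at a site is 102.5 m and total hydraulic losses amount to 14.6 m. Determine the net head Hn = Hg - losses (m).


Hn = 102.5 - 14.6 = 87.9000 m


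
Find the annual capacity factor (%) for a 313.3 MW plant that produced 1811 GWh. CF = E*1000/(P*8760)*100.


CF = 1811 * 1000 / (313.3 * 8760) * 100 = 65.9863 %


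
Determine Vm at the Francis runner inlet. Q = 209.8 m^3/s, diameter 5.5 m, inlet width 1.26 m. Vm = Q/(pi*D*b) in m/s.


Vm = 209.8 / (pi * 5.5 * 1.26) = 9.6366 m/s


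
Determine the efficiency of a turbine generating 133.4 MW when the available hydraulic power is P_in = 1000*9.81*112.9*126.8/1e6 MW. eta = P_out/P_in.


P_in = 1000 * 9.81 * 112.9 * 126.8 / 1e6 = 140.4372 MW
eta = 133.4 / 140.4372 = 0.9499


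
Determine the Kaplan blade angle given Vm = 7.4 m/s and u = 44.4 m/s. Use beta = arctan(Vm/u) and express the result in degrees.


beta = arctan(7.4 / 44.4) = 9.4623 degrees


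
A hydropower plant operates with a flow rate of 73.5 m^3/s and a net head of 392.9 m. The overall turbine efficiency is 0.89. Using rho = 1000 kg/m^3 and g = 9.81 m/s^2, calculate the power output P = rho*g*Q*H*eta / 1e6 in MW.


P = 1000 * 9.81 * 73.5 * 392.9 * 0.89 / 1e6 = 252.1322 MW


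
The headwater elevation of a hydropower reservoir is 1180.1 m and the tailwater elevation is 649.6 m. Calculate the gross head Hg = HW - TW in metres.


Hg = 1180.1 - 649.6 = 530.5000 m


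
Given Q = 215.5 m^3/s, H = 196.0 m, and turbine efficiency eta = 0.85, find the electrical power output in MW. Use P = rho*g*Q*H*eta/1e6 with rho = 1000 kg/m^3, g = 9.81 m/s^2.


P = 1000 * 9.81 * 215.5 * 196.0 * 0.85 / 1e6 = 352.2016 MW


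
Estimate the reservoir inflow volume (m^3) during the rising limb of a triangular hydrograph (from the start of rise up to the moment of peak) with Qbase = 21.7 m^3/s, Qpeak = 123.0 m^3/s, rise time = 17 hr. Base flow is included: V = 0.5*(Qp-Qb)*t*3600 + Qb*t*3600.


V = 0.5*(123.0 - 21.7)*17*3600 + 21.7*17*3600 = 4.4278e+06 m^3


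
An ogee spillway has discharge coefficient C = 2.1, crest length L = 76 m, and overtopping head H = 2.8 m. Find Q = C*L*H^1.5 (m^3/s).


Q = 2.1 * 76 * 2.8^1.5 = 747.7733 m^3/s


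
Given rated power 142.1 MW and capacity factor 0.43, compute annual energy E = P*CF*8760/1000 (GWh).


E = 142.1 * 0.43 * 8760 / 1000 = 535.2623 GWh


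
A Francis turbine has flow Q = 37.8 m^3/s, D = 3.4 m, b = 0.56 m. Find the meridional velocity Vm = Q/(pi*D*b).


Vm = 37.8 / (pi * 3.4 * 0.56) = 6.3194 m/s


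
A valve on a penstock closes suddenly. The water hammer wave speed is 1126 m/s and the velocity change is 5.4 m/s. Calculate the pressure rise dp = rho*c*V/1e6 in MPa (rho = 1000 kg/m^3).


dp = 1000 * 1126 * 5.4 / 1e6 = 6.0804 MPa


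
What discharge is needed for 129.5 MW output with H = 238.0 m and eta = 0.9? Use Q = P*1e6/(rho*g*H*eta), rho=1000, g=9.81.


Q = 129.5 * 1e6 / (1000 * 9.81 * 238.0 * 0.9) = 61.6285 m^3/s


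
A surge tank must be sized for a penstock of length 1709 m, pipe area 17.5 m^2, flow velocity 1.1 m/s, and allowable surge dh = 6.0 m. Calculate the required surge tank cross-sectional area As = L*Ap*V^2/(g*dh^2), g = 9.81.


As = 1709 * 17.5 * 1.1^2 / (9.81 * 6.0^2) = 102.4693 m^2


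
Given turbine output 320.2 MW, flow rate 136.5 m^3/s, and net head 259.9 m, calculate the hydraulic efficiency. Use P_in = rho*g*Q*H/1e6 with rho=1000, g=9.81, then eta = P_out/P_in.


P_in = 1000 * 9.81 * 136.5 * 259.9 / 1e6 = 348.0230 MW
eta = 320.2 / 348.0230 = 0.9201


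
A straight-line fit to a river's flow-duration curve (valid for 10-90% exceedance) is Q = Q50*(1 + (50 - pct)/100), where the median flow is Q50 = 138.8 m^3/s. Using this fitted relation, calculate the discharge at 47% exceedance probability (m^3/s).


Q = 138.8 * (1 + (50 - 47)/100) = 142.9640 m^3/s


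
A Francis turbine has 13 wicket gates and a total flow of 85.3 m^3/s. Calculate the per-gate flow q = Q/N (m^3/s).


q = 85.3 / 13 = 6.5615 m^3/s


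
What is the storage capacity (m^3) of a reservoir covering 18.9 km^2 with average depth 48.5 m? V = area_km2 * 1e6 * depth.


V = 18.9 * 1e6 * 48.5 = 9.1665e+08 m^3


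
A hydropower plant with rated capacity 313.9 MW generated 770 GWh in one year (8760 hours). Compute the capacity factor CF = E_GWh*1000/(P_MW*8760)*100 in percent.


CF = 770 * 1000 / (313.9 * 8760) * 100 = 28.0024 %


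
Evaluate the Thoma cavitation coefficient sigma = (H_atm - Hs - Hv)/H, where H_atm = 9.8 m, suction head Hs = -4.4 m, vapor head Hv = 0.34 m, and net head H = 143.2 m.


sigma = (9.8 - (-4.4) - 0.34) / 143.2 = 0.0968


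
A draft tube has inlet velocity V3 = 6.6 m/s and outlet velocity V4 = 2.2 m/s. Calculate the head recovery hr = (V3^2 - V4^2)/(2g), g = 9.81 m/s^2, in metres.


hr = (6.6^2 - 2.2^2) / (2*9.81) = 1.9735 m


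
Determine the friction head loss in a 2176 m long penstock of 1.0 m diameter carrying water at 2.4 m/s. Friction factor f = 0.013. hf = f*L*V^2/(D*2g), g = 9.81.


hf = 0.013 * 2176 * 2.4^2 / (1.0 * 2 * 9.81) = 8.3047 m


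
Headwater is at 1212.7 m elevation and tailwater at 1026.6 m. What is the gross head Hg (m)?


Hg = 1212.7 - 1026.6 = 186.1000 m


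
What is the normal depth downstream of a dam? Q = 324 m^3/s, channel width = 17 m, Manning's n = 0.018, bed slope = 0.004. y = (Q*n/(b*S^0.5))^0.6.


y = (324 * 0.018 / (17 * 0.004^0.5))^0.6 = 2.7581 m


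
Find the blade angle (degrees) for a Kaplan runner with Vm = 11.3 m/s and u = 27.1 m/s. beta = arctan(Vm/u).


beta = arctan(11.3 / 27.1) = 22.6349 degrees


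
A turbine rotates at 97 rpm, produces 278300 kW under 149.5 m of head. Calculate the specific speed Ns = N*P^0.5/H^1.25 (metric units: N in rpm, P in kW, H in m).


Ns = 97 * 278300^0.5 / 149.5^1.25 = 97.8874


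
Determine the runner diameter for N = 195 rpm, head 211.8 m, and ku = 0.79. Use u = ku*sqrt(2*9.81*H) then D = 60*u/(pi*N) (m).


u = 0.79 * sqrt(2*9.81*211.8) = 50.9260 m/s
D = 60 * 50.9260 / (pi * 195) = 4.9878 m


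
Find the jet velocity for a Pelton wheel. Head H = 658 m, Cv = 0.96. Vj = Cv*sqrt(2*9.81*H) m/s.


Vj = 0.96 * sqrt(2*9.81*658) = 109.0771 m/s


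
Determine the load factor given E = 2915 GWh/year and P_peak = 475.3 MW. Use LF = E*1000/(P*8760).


LF = 2915 * 1000 / (475.3 * 8760) = 0.7001


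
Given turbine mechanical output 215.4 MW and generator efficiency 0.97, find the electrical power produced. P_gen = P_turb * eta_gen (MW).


P_gen = 215.4 * 0.97 = 208.9380 MW


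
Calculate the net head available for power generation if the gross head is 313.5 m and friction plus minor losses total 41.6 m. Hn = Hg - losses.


Hn = 313.5 - 41.6 = 271.9000 m


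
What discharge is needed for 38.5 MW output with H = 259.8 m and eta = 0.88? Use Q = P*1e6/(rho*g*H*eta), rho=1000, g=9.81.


Q = 38.5 * 1e6 / (1000 * 9.81 * 259.8 * 0.88) = 17.1660 m^3/s


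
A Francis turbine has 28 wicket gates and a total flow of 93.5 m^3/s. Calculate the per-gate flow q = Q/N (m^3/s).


q = 93.5 / 28 = 3.3393 m^3/s


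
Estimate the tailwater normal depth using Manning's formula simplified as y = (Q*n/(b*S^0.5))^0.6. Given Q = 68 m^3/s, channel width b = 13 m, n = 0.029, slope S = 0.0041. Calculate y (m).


y = (68 * 0.029 / (13 * 0.0041^0.5))^0.6 = 1.6778 m


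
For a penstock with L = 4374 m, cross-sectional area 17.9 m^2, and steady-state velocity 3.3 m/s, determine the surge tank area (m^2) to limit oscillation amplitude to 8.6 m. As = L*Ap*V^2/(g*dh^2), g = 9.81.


As = 4374 * 17.9 * 3.3^2 / (9.81 * 8.6^2) = 1175.1513 m^2
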